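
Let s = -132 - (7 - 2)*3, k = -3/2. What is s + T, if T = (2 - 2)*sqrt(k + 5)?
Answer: -147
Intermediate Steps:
k = -3/2 (k = -3*1/2 = -3/2 ≈ -1.5000)
s = -147 (s = -132 - 5*3 = -132 - 1*15 = -132 - 15 = -147)
T = 0 (T = (2 - 2)*sqrt(-3/2 + 5) = 0*sqrt(7/2) = 0*(sqrt(14)/2) = 0)
s + T = -147 + 0 = -147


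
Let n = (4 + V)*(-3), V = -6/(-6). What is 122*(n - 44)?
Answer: -7198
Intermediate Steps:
V = 1 (V = -6*(-⅙) = 1)
n = -15 (n = (4 + 1)*(-3) = 5*(-3) = -15)
122*(n - 44) = 122*(-15 - 44) = 122*(-59) = -7198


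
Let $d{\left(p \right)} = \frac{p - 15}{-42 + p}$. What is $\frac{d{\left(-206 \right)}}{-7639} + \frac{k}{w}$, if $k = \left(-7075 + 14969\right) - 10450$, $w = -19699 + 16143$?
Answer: $\frac{1210371139}{1684185608} \approx 0.71867$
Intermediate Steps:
$w = -3556$
$k = -2556$ ($k = 7894 - 10450 = -2556$)
$d{\left(p \right)} = \frac{-15 + p}{-42 + p}$
$\frac{d{\left(-206 \right)}}{-7639} + \frac{k}{w} = \frac{\frac{1}{-42 - 206} \left(-15 - 206\right)}{-7639} - \frac{2556}{-3556} = \frac{1}{-248} \left(-221\right) \left(- \frac{1}{7639}\right) - - \frac{639}{889} = \left(- \frac{1}{248}\right) \left(-221\right) \left(- \frac{1}{7639}\right) + \frac{639}{889} = \frac{221}{248} \left(- \frac{1}{7639}\right) + \frac{639}{889} = - \frac{221}{1894472} + \frac{639}{889} = \frac{1210371139}{1684185608}$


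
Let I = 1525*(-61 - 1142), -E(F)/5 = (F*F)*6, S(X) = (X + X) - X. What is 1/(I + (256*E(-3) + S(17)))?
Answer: -1/1903678 ≈ -5.2530e-7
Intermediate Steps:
S(X) = X (S(X) = 2*X - X = X)
E(F) = -30*F² (E(F) = -5*F*F*6 = -5*F²*6 = -30*F²)
I = -1834575 (I = 1525*(-1203) = -1834575)
1/(I + (256*E(-3) + S(17))) = 1/(-1834575 + (256*(-30*(-3)²) + 17)) = 1/(-1834575 + (256*(-30*9) + 17)) = 1/(-1834575 + (256*(-270) + 17)) = 1/(-1834575 + (-69120 + 17)) = 1/(-1834575 - 69103) = 1/(-1903678) = -1/1903678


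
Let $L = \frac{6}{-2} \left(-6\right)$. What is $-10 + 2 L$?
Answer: $26$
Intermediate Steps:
$L = 18$ ($L = 6 \left(- \frac{1}{2}\right) \left(-6\right) = \left(-3\right) \left(-6\right) = 18$)
$-10 + 2 L = -10 + 2 \cdot 18 = -10 + 36 = 26$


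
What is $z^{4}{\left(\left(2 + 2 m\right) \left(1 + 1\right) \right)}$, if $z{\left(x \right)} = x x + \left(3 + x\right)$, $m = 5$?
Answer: $132211504881$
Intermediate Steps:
$z{\left(x \right)} = 3 + x + x^{2}$ ($z{\left(x \right)} = x^{2} + \left(3 + x\right) = 3 + x + x^{2}$)
$z^{4}{\left(\left(2 + 2 m\right) \left(1 + 1\right) \right)} = \left(3 + \left(2 + 2 \cdot 5\right) \left(1 + 1\right) + \left(\left(2 + 2 \cdot 5\right) \left(1 + 1\right)\right)^{2}\right)^{4} = \left(3 + \left(2 + 10\right) 2 + \left(\left(2 + 10\right) 2\right)^{2}\right)^{4} = \left(3 + 12 \cdot 2 + \left(12 \cdot 2\right)^{2}\right)^{4} = \left(3 + 24 + 24^{2}\right)^{4} = \left(3 + 24 + 576\right)^{4} = 603^{4} = 132211504881$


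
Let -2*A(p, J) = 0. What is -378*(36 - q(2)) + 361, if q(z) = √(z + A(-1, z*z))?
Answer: -13247 + 378*√2 ≈ -12712.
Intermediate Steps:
A(p, J) = 0 (A(p, J) = -½*0 = 0)
q(z) = √z (q(z) = √(z + 0) = √z)
-378*(36 - q(2)) + 361 = -378*(36 - √2) + 361 = (-13608 + 378*√2) + 361 = -13247 + 378*√2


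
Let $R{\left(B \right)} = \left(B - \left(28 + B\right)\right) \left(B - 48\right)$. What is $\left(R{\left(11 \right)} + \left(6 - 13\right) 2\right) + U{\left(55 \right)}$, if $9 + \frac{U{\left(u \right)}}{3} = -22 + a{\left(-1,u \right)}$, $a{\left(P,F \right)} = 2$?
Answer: $935$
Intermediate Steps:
$R{\left(B \right)} = 1344 - 28 B$ ($R{\left(B \right)} = - 28 \left(-48 + B\right) = 1344 - 28 B$)
$U{\left(u \right)} = -87$ ($U{\left(u \right)} = -27 + 3 \left(-22 + 2\right) = -27 + 3 \left(-20\right) = -27 - 60 = -87$)
$\left(R{\left(11 \right)} + \left(6 - 13\right) 2\right) + U{\left(55 \right)} = \left(\left(1344 - 308\right) + \left(6 - 13\right) 2\right) - 87 = \left(\left(1344 - 308\right) - 14\right) - 87 = \left(1036 - 14\right) - 87 = 1022 - 87 = 935$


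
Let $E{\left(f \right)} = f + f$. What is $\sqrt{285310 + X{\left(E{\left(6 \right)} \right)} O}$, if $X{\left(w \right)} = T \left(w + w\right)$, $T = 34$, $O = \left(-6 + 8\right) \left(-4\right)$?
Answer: $\sqrt{278782} \approx 528.0$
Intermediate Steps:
$O = -8$ ($O = 2 \left(-4\right) = -8$)
$E{\left(f \right)} = 2 f$
$X{\left(w \right)} = 68 w$ ($X{\left(w \right)} = 34 \left(w + w\right) = 34 \cdot 2 w = 68 w$)
$\sqrt{285310 + X{\left(E{\left(6 \right)} \right)} O} = \sqrt{285310 + 68 \cdot 2 \cdot 6 \left(-8\right)} = \sqrt{285310 + 68 \cdot 12 \left(-8\right)} = \sqrt{285310 + 816 \left(-8\right)} = \sqrt{285310 - 6528} = \sqrt{278782}$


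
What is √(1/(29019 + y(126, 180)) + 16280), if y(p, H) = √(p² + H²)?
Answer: √(1417287963 + 879120*√149)/(3*√(9673 + 6*√149)) ≈ 127.59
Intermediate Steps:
y(p, H) = √(H² + p²)
√(1/(29019 + y(126, 180)) + 16280) = √(1/(29019 + √(180² + 126²)) + 16280) = √(1/(29019 + √(32400 + 15876)) + 16280) = √(1/(29019 + √48276) + 16280) = √(1/(29019 + 18*√149) + 16280) = √(16280 + 1/(29019 + 18*√149))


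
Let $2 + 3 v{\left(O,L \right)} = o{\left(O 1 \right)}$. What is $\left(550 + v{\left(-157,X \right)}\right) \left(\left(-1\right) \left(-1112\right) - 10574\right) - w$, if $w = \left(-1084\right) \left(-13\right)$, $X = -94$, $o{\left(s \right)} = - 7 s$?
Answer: $-8678130$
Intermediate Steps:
$v{\left(O,L \right)} = - \frac{2}{3} - \frac{7 O}{3}$ ($v{\left(O,L \right)} = - \frac{2}{3} + \frac{\left(-7\right) O 1}{3} = - \frac{2}{3} + \frac{\left(-7\right) O}{3} = - \frac{2}{3} - \frac{7 O}{3}$)
$w = 14092$
$\left(550 + v{\left(-157,X \right)}\right) \left(\left(-1\right) \left(-1112\right) - 10574\right) - w = \left(550 - - \frac{1097}{3}\right) \left(\left(-1\right) \left(-1112\right) - 10574\right) - 14092 = \left(550 + \left(- \frac{2}{3} + \frac{1099}{3}\right)\right) \left(1112 - 10574\right) - 14092 = \left(550 + \frac{1097}{3}\right) \left(-9462\right) - 14092 = \frac{2747}{3} \left(-9462\right) - 14092 = -8664038 - 14092 = -8678130$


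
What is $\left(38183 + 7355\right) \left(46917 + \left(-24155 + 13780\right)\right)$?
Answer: $1664049596$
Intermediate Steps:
$\left(38183 + 7355\right) \left(46917 + \left(-24155 + 13780\right)\right) = 45538 \left(46917 - 10375\right) = 45538 \cdot 36542 = 1664049596$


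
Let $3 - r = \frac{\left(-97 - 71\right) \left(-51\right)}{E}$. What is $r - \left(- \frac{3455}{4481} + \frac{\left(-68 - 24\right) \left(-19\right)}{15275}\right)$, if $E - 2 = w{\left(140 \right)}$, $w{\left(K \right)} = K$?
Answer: $- \frac{275457950598}{4859756525} \approx -56.681$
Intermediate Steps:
$E = 142$ ($E = 2 + 140 = 142$)
$r = - \frac{4071}{71}$ ($r = 3 - \frac{\left(-97 - 71\right) \left(-51\right)}{142} = 3 - \left(-168\right) \left(-51\right) \frac{1}{142} = 3 - 8568 \cdot \frac{1}{142} = 3 - \frac{4284}{71} = - \frac{4071}{71} \approx -57.338$)
$r - \left(- \frac{3455}{4481} + \frac{\left(-68 - 24\right) \left(-19\right)}{15275}\right) = - \frac{4071}{71} - \left(- \frac{3455}{4481} + \frac{\left(-68 - 24\right) \left(-19\right)}{15275}\right) = - \frac{4071}{71} - \left(\left(-3455\right) \frac{1}{4481} + \left(-92\right) \left(-19\right) \frac{1}{15275}\right) = - \frac{4071}{71} - \left(- \frac{3455}{4481} + 1748 \cdot \frac{1}{15275}\right) = - \frac{4071}{71} - \left(- \frac{3455}{4481} + \frac{1748}{15275}\right) = - \frac{4071}{71} - - \frac{44942337}{68447275} = - \frac{4071}{71} + \frac{44942337}{68447275} = - \frac{275457950598}{4859756525}$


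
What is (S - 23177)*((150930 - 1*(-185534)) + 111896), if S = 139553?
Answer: 52178343360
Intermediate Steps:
(S - 23177)*((150930 - 1*(-185534)) + 111896) = (139553 - 23177)*((150930 - 1*(-185534)) + 111896) = 116376*((150930 + 185534) + 111896) = 116376*(336464 + 111896) = 116376*448360 = 52178343360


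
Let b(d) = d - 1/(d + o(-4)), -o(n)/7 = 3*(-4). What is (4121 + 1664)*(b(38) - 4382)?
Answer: -3065870665/122 ≈ -2.5130e+7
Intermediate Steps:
o(n) = 84 (o(n) = -21*(-4) = -7*(-12) = 84)
b(d) = d - 1/(84 + d) (b(d) = d - 1/(d + 84) = d - 1/(84 + d))
(4121 + 1664)*(b(38) - 4382) = (4121 + 1664)*((-1 + 38² + 84*38)/(84 + 38) - 4382) = 5785*((-1 + 1444 + 3192)/122 - 4382) = 5785*((1/122)*4635 - 4382) = 5785*(4635/122 - 4382) = 5785*(-529969/122) = -3065870665/122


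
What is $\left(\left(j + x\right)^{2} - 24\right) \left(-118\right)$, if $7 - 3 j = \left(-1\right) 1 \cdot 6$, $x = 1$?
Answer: $- \frac{4720}{9} \approx -524.44$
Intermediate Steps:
$j = \frac{13}{3}$ ($j = \frac{7}{3} - \frac{\left(-1\right) 1 \cdot 6}{3} = \frac{7}{3} - \frac{\left(-1\right) 6}{3} = \frac{7}{3} - -2 = \frac{7}{3} + 2 = \frac{13}{3} \approx 4.3333$)
$\left(\left(j + x\right)^{2} - 24\right) \left(-118\right) = \left(\left(\frac{13}{3} + 1\right)^{2} - 24\right) \left(-118\right) = \left(\left(\frac{16}{3}\right)^{2} - 24\right) \left(-118\right) = \left(\frac{256}{9} - 24\right) \left(-118\right) = \frac{40}{9} \left(-118\right) = - \frac{4720}{9}$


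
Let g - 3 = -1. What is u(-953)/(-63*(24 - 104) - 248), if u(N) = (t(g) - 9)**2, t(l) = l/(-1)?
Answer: 121/4792 ≈ 0.025250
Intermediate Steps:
g = 2 (g = 3 - 1 = 2)
t(l) = -l (t(l) = l*(-1) = -l)
u(N) = 121 (u(N) = (-1*2 - 9)**2 = (-2 - 9)**2 = (-11)**2 = 121)
u(-953)/(-63*(24 - 104) - 248) = 121/(-63*(24 - 104) - 248) = 121/(-63*(-80) - 248) = 121/(5040 - 248) = 121/4792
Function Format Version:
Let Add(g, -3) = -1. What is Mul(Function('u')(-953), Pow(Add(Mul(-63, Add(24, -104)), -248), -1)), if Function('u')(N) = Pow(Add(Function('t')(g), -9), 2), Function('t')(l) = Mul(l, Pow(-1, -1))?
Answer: Rational(121, 4792) ≈ 0.025250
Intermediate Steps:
g = 2 (g = Add(3, -1) = 2)
Function('t')(l) = Mul(-1, l) (Function('t')(l) = Mul(l, -1) = Mul(-1, l))
Function('u')(N) = 121 (Function('u')(N) = Pow(Add(Mul(-1, 2), -9), 2) = Pow(Add(-2, -9), 2) = Pow(-11, 2) = 121)
Mul(Function('u')(-953), Pow(Add(Mul(-63, Add(24, -104)), -248), -1)) = Mul(121, Pow(Add(Mul(-63, Add(24, -104)), -248), -1)) = Mul(121, Pow(Add(Mul(-63, -80), -248), -1)) = Mul(121, Pow(Add(5040, -248), -1)) = Mul(121, Pow(4792, -1)) = Mul(121, Rational(1, 4792)) = Rational(121, 4792)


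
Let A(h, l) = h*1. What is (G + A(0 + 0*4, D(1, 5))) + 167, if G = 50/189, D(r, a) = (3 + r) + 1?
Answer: 31613/189 ≈ 167.26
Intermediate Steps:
D(r, a) = 4 + r
A(h, l) = h
G = 50/189 (G = 50*(1/189) = 50/189 ≈ 0.26455)
(G + A(0 + 0*4, D(1, 5))) + 167 = (50/189 + (0 + 0*4)) + 167 = (50/189 + (0 + 0)) + 167 = (50/189 + 0) + 167 = 50/189 + 167 = 31613/189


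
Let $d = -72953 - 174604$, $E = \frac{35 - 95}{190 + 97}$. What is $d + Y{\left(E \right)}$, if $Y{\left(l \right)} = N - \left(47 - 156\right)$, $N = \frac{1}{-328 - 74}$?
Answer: $- \frac{99474097}{402} \approx -2.4745 \cdot 10^{5}$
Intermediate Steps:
$N = - \frac{1}{402}$ ($N = \frac{1}{-402} = - \frac{1}{402} \approx -0.0024876$)
$E = - \frac{60}{287} \approx -0.20906$
$Y{\left(l \right)} = \frac{43817}{402}$ ($Y{\left(l \right)} = - \frac{1}{402} - \left(47 - 156\right) = - \frac{1}{402} - -109 = - \frac{1}{402} + 109 = \frac{43817}{402}$)
$d = -247557$
$d + Y{\left(E \right)} = -247557 + \frac{43817}{402} = - \frac{99474097}{402}$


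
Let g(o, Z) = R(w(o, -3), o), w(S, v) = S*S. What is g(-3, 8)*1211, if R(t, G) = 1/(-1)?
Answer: -1211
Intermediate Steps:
w(S, v) = S**2
R(t, G) = -1
g(o, Z) = -1
g(-3, 8)*1211 = -1*1211 = -1211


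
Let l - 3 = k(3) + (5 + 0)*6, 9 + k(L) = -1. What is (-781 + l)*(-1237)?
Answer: 937646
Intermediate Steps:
k(L) = -10 (k(L) = -9 - 1 = -10)
l = 23 (l = 3 + (-10 + (5 + 0)*6) = 3 + (-10 + 5*6) = 3 + (-10 + 30) = 3 + 20 = 23)
(-781 + l)*(-1237) = (-781 + 23)*(-1237) = -758*(-1237) = 937646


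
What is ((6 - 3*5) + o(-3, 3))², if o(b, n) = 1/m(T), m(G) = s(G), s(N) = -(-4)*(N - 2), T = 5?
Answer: 11449/144 ≈ 79.507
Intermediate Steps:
s(N) = -8 + 4*N (s(N) = -(-4)*(-2 + N) = -(8 - 4*N) = -8 + 4*N)
m(G) = -8 + 4*G
o(b, n) = 1/12 (o(b, n) = 1/(-8 + 4*5) = 1/(-8 + 20) = 1/12)
((6 - 3*5) + o(-3, 3))² = ((6 - 3*5) + 1/12)² = ((6 - 15) + 1/12)² = (-9 + 1/12)² = (-107/12)² = 11449/144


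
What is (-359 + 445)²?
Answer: 7396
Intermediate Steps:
(-359 + 445)² = 86² = 7396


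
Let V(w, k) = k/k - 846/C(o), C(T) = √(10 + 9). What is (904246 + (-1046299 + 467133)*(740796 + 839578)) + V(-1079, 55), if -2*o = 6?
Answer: -915297983837 - 846*√19/19 ≈ -9.1530e+11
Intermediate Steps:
o = -3 (o = -½*6 = -3)
C(T) = √19
V(w, k) = 1 - 846*√19/19 (V(w, k) = k/k - 846*√19/19 = 1 - 846*√19/19)
(904246 + (-1046299 + 467133)*(740796 + 839578)) + V(-1079, 55) = (904246 + (-1046299 + 467133)*(740796 + 839578)) + (1 - 846*√19/19) = (904246 - 579166*1580374) + (1 - 846*√19/19) = (904246 - 915298888084) + (1 - 846*√19/19) = -915297983838 + (1 - 846*√19/19) = -915297983837 - 846*√19/19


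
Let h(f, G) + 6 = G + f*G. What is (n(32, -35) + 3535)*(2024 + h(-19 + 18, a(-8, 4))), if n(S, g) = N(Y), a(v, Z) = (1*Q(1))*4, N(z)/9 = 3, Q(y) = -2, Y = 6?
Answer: 7188116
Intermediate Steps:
N(z) = 27 (N(z) = 9*3 = 27)
a(v, Z) = -8 (a(v, Z) = (1*(-2))*4 = -2*4 = -8)
n(S, g) = 27
h(f, G) = -6 + G + G*f (h(f, G) = -6 + (G + f*G) = -6 + (G + G*f) = -6 + G + G*f)
(n(32, -35) + 3535)*(2024 + h(-19 + 18, a(-8, 4))) = (27 + 3535)*(2024 + (-6 - 8 - 8*(-19 + 18))) = 3562*(2024 + (-6 - 8 - 8*(-1))) = 3562*(2024 + (-6 - 8 + 8)) = 3562*(2024 - 6) = 3562*2018 = 7188116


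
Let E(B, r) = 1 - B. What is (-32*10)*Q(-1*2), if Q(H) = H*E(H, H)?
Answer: 1920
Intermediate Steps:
Q(H) = H*(1 - H)
(-32*10)*Q(-1*2) = (-32*10)*((-1*2)*(1 - (-1)*2)) = -(-640)*(1 - 1*(-2)) = -(-640)*(1 + 2) = -(-640)*3 = -320*(-6) = 1920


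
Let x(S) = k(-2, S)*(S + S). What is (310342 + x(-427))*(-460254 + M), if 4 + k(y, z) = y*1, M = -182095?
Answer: -202639269634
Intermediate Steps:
k(y, z) = -4 + y (k(y, z) = -4 + y*1 = -4 + y)
x(S) = -12*S (x(S) = (-4 - 2)*(S + S) = -12*S)
(310342 + x(-427))*(-460254 + M) = (310342 - 12*(-427))*(-460254 - 182095) = (310342 + 5124)*(-642349) = 315466*(-642349) = -202639269634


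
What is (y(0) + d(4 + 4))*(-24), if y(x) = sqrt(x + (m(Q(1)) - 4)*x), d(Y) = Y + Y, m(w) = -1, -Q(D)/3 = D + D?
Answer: -384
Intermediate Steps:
Q(D) = -6*D (Q(D) = -3*(D + D) = -6*D)
d(Y) = 2*Y
y(x) = 2*sqrt(-x) (y(x) = sqrt(x + (-1 - 4)*x) = sqrt(x - 5*x) = sqrt(-4*x) = 2*sqrt(-x))
(y(0) + d(4 + 4))*(-24) = (2*sqrt(-1*0) + 2*(4 + 4))*(-24) = (2*sqrt(0) + 2*8)*(-24) = (2*0 + 16)*(-24) = (0 + 16)*(-24) = 16*(-24) = -384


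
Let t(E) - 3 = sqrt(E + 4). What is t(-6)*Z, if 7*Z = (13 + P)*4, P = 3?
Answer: 192/7 + 64*I*sqrt(2)/7 ≈ 27.429 + 12.93*I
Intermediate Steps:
t(E) = 3 + sqrt(4 + E) (t(E) = 3 + sqrt(E + 4) = 3 + sqrt(4 + E))
Z = 64/7 (Z = ((13 + 3)*4)/7 = (16*4)/7 = (1/7)*64 = 64/7 ≈ 9.1429)
t(-6)*Z = (3 + sqrt(4 - 6))*(64/7) = (3 + sqrt(-2))*(64/7) = (3 + I*sqrt(2))*(64/7) = 192/7 + 64*I*sqrt(2)/7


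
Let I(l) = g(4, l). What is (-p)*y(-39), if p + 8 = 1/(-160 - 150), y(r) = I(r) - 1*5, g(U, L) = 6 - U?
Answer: -7443/310 ≈ -24.010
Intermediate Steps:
I(l) = 2 (I(l) = 6 - 1*4 = 6 - 4 = 2)
y(r) = -3 (y(r) = 2 - 1*5 = 2 - 5 = -3)
p = -2481/310 (p = -8 + 1/(-160 - 150) = -8 + 1/(-310) = -8 - 1/310 = -2481/310 ≈ -8.0032)
(-p)*y(-39) = -1*(-2481/310)*(-3) = (2481/310)*(-3) = -7443/310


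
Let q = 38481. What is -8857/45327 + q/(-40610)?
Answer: -4038217/3533070 ≈ -1.1430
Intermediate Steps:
-8857/45327 + q/(-40610) = -8857/45327 + 38481/(-40610) = -8857*1/45327 + 38481*(-1/40610) = -17/87 - 38481/40610 = -4038217/3533070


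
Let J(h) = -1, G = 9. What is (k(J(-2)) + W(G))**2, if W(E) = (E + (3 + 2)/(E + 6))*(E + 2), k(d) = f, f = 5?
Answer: 104329/9 ≈ 11592.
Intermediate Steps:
k(d) = 5
W(E) = (2 + E)*(E + 5/(6 + E)) (W(E) = (E + 5/(6 + E))*(2 + E) = (2 + E)*(E + 5/(6 + E)))
(k(J(-2)) + W(G))**2 = (5 + (10 + 9**3 + 8*9**2 + 17*9)/(6 + 9))**2 = (5 + (10 + 729 + 8*81 + 153)/15)**2 = (5 + (10 + 729 + 648 + 153)/15)**2 = (5 + (1/15)*1540)**2 = (5 + 308/3)**2 = (323/3)**2 = 104329/9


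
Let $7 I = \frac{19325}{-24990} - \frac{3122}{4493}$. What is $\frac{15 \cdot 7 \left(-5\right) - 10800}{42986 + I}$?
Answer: $- \frac{1780200509850}{6757026555427} \approx -0.26346$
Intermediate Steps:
$I = - \frac{32969201}{157192098}$ ($I = \frac{\frac{19325}{-24990} - \frac{3122}{4493}}{7} = \frac{19325 \left(- \frac{1}{24990}\right) - \frac{3122}{4493}}{7} = \frac{- \frac{3865}{4998} - \frac{3122}{4493}}{7} = \frac{1}{7} \left(- \frac{32969201}{22456014}\right) = - \frac{32969201}{157192098} \approx -0.20974$)
$\frac{15 \cdot 7 \left(-5\right) - 10800}{42986 + I} = \frac{15 \cdot 7 \left(-5\right) - 10800}{42986 - \frac{32969201}{157192098}} = \frac{105 \left(-5\right) - 10800}{\frac{6757026555427}{157192098}} = \left(-525 - 10800\right) \frac{157192098}{6757026555427} = \left(-11325\right) \frac{157192098}{6757026555427} = - \frac{1780200509850}{6757026555427}$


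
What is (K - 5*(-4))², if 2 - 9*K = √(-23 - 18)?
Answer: (182 - I*√41)²/81 ≈ 408.43 - 28.775*I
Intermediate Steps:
K = 2/9 - I*√41/9 (K = 2/9 - √(-23 - 18)/9 = 2/9 - I*√41/9 ≈ 0.22222 - 0.71146*I)
(K - 5*(-4))² = ((2/9 - I*√41/9) - 5*(-4))² = ((2/9 - I*√41/9) + 20)² = (182/9 - I*√41/9)²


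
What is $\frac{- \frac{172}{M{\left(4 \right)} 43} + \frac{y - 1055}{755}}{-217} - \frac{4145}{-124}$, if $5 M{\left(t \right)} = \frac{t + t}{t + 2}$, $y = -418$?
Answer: $\frac{708307}{21140} \approx 33.506$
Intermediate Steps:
$M{\left(t \right)} = \frac{2 t}{5 \left(2 + t\right)}$ ($M{\left(t \right)} = \frac{\left(t + t\right) \frac{1}{t + 2}}{5} = \frac{2 t \frac{1}{2 + t}}{5} = \frac{2 t}{5 \left(2 + t\right)}$)
$\frac{- \frac{172}{M{\left(4 \right)} 43} + \frac{y - 1055}{755}}{-217} - \frac{4145}{-124} = \frac{- \frac{172}{\frac{2}{5} \cdot 4 \frac{1}{2 + 4} \cdot 43} + \frac{-418 - 1055}{755}}{-217} - \frac{4145}{-124} = \left(- \frac{172}{\frac{2}{5} \cdot 4 \cdot \frac{1}{6} \cdot 43} - \frac{1473}{755}\right) \left(- \frac{1}{217}\right) - - \frac{4145}{124} = \left(- \frac{172}{\frac{2}{5} \cdot 4 \cdot \frac{1}{6} \cdot 43} - \frac{1473}{755}\right) \left(- \frac{1}{217}\right) + \frac{4145}{124} = \left(- \frac{172}{\frac{4}{15} \cdot 43} - \frac{1473}{755}\right) \left(- \frac{1}{217}\right) + \frac{4145}{124} = \left(- \frac{172}{\frac{172}{15}} - \frac{1473}{755}\right) \left(- \frac{1}{217}\right) + \frac{4145}{124} = \left(\left(-172\right) \frac{15}{172} - \frac{1473}{755}\right) \left(- \frac{1}{217}\right) + \frac{4145}{124} = \left(-15 - \frac{1473}{755}\right) \left(- \frac{1}{217}\right) + \frac{4145}{124} = \left(- \frac{12798}{755}\right) \left(- \frac{1}{217}\right) + \frac{4145}{124} = \frac{12798}{163835} + \frac{4145}{124} = \frac{708307}{21140}$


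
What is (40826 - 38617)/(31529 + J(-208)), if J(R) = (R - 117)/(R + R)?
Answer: 70688/1008953 ≈ 0.070061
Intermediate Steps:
J(R) = (-117 + R)/(2*R) (J(R) = (-117 + R)/((2*R)) = (-117 + R)*(1/(2*R)) = (-117 + R)/(2*R))
(40826 - 38617)/(31529 + J(-208)) = (40826 - 38617)/(31529 + (½)*(-117 - 208)/(-208)) = 2209/(31529 + (½)*(-1/208)*(-325)) = 2209/(31529 + 25/32) = 2209/(1008953/32) = 2209*(32/1008953) = 70688/1008953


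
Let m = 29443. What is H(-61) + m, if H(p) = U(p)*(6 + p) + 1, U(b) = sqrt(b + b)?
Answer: 29444 - 55*I*sqrt(122) ≈ 29444.0 - 607.5*I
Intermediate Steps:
U(b) = sqrt(2)*sqrt(b) (U(b) = sqrt(2*b) = sqrt(2)*sqrt(b))
H(p) = 1 + sqrt(2)*sqrt(p)*(6 + p) (H(p) = (sqrt(2)*sqrt(p))*(6 + p) + 1 = sqrt(2)*sqrt(p)*(6 + p) + 1 = 1 + sqrt(2)*sqrt(p)*(6 + p))
H(-61) + m = (1 + sqrt(2)*(-61)**(3/2) + 6*sqrt(2)*sqrt(-61)) + 29443 = (1 + sqrt(2)*(-61*I*sqrt(61)) + 6*sqrt(2)*(I*sqrt(61))) + 29443 = (1 - 61*I*sqrt(122) + 6*I*sqrt(122)) + 29443 = (1 - 55*I*sqrt(122)) + 29443 = 29444 - 55*I*sqrt(122)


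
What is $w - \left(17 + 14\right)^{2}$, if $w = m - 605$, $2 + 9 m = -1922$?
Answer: $- \frac{16018}{9} \approx -1779.8$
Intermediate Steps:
$m = - \frac{1924}{9}$ ($m = - \frac{2}{9} + \frac{1}{9} \left(-1922\right) = - \frac{2}{9} - \frac{1922}{9} = - \frac{1924}{9} \approx -213.78$)
$w = - \frac{7369}{9}$ ($w = - \frac{1924}{9} - 605 = - \frac{7369}{9} \approx -818.78$)
$w - \left(17 + 14\right)^{2} = - \frac{7369}{9} - \left(17 + 14\right)^{2} = - \frac{7369}{9} - 31^{2} = - \frac{7369}{9} - 961 = - \frac{16018}{9}$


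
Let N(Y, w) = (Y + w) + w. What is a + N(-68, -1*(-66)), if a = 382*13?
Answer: 5030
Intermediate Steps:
a = 4966
N(Y, w) = Y + 2*w
a + N(-68, -1*(-66)) = 4966 + (-68 + 2*(-1*(-66))) = 4966 + (-68 + 2*66) = 4966 + (-68 + 132) = 4966 + 64 = 5030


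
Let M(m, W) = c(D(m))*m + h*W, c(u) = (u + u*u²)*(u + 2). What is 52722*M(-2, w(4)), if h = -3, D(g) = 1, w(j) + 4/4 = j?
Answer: -1107162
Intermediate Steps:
w(j) = -1 + j
c(u) = (2 + u)*(u + u³) (c(u) = (u + u³)*(2 + u) = (2 + u)*(u + u³))
M(m, W) = -3*W + 6*m (M(m, W) = (1*(2 + 1 + 1³ + 2*1²))*m - 3*W = (1*(2 + 1 + 1 + 2*1))*m - 3*W = (1*(2 + 1 + 1 + 2))*m - 3*W = (1*6)*m - 3*W = 6*m - 3*W = -3*W + 6*m)
52722*M(-2, w(4)) = 52722*(-3*(-1 + 4) + 6*(-2)) = 52722*(-3*3 - 12) = 52722*(-9 - 12) = 52722*(-21) = -1107162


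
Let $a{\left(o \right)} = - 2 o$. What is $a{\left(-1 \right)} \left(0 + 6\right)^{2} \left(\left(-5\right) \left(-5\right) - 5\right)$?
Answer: $1440$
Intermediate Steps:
$a{\left(-1 \right)} \left(0 + 6\right)^{2} \left(\left(-5\right) \left(-5\right) - 5\right) = \left(-2\right) \left(-1\right) \left(0 + 6\right)^{2} \left(\left(-5\right) \left(-5\right) - 5\right) = 2 \cdot 6^{2} \left(25 - 5\right) = 2 \cdot 36 \cdot 20 = 72 \cdot 20 = 1440$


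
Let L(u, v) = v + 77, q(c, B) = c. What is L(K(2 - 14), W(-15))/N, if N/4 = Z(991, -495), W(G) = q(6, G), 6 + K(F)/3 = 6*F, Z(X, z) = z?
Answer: -83/1980 ≈ -0.041919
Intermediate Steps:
K(F) = -18 + 18*F (K(F) = -18 + 3*(6*F) = -18 + 18*F)
W(G) = 6
L(u, v) = 77 + v
N = -1980 (N = 4*(-495) = -1980)
L(K(2 - 14), W(-15))/N = (77 + 6)/(-1980) = 83*(-1/1980) = -83/1980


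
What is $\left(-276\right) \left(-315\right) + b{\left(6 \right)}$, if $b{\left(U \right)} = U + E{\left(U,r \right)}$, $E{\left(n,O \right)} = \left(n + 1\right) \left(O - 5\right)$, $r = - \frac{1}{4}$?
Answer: $\frac{347637}{4} \approx 86909.0$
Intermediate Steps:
$r = - \frac{1}{4}$ ($r = \left(-1\right) \frac{1}{4} = - \frac{1}{4} \approx -0.25$)
$E{\left(n,O \right)} = \left(1 + n\right) \left(-5 + O\right)$
$b{\left(U \right)} = - \frac{21}{4} - \frac{17 U}{4}$ ($b{\left(U \right)} = U - \left(\frac{21}{4} + \frac{21 U}{4}\right) = - \frac{21}{4} - \frac{17 U}{4}$)
$\left(-276\right) \left(-315\right) + b{\left(6 \right)} = \left(-276\right) \left(-315\right) - \frac{123}{4} = 86940 - \frac{123}{4} = \frac{347637}{4}$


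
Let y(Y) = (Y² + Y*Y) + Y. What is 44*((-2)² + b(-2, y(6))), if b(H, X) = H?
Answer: 88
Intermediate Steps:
y(Y) = Y + 2*Y² (y(Y) = (Y² + Y²) + Y = 2*Y² + Y = Y + 2*Y²)
44*((-2)² + b(-2, y(6))) = 44*((-2)² - 2) = 44*(4 - 2) = 44*2 = 88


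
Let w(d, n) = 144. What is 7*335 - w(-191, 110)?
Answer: 2201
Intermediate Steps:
7*335 - w(-191, 110) = 7*335 - 1*144 = 2345 - 144 = 2201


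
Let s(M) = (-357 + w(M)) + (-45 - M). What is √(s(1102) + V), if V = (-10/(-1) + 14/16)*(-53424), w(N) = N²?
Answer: √631914 ≈ 794.93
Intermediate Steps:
V = -580986 (V = (-10*(-1) + 14*(1/16))*(-53424) = (10 + 7/8)*(-53424) = (87/8)*(-53424) = -580986)
s(M) = -402 + M² - M (s(M) = (-357 + M²) + (-45 - M) = -402 + M² - M)
√(s(1102) + V) = √((-402 + 1102² - 1*1102) - 580986) = √((-402 + 1214404 - 1102) - 580986) = √(1212900 - 580986) = √631914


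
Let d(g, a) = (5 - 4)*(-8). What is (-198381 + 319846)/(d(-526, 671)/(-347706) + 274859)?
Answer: 21117054645/47785061731 ≈ 0.44192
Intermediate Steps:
d(g, a) = -8 (d(g, a) = 1*(-8) = -8)
(-198381 + 319846)/(d(-526, 671)/(-347706) + 274859) = (-198381 + 319846)/(-8/(-347706) + 274859) = 121465/(-8*(-1/347706) + 274859) = 121465/(4/173853 + 274859) = 121465/(47785061731/173853) = 121465*(173853/47785061731) = 21117054645/47785061731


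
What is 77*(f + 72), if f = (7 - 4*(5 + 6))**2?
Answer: 110957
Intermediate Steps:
f = 1369 (f = (7 - 4*11)**2 = (7 - 44)**2 = (-37)**2 = 1369)
77*(f + 72) = 77*(1369 + 72) = 77*1441 = 110957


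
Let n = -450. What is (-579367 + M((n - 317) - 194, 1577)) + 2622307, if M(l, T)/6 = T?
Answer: 2052402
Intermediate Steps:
M(l, T) = 6*T
(-579367 + M((n - 317) - 194, 1577)) + 2622307 = (-579367 + 6*1577) + 2622307 = (-579367 + 9462) + 2622307 = -569905 + 2622307 = 2052402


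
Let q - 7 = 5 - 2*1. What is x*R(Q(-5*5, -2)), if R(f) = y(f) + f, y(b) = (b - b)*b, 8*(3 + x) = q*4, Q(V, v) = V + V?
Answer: -100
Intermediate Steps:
q = 10 (q = 7 + (5 - 2*1) = 7 + (5 - 2) = 7 + 3 = 10)
Q(V, v) = 2*V
x = 2 (x = -3 + (10*4)/8 = -3 + (⅛)*40 = -3 + 5 = 2)
y(b) = 0 (y(b) = 0*b = 0)
R(f) = f (R(f) = 0 + f = f)
x*R(Q(-5*5, -2)) = 2*(2*(-5*5)) = 2*(2*(-25)) = 2*(-50) = -100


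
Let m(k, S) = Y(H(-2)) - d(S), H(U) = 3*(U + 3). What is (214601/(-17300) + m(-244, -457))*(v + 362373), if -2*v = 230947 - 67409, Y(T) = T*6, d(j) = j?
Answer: 561411367749/4325 ≈ 1.2981e+8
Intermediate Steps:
H(U) = 9 + 3*U (H(U) = 3*(3 + U) = 9 + 3*U)
Y(T) = 6*T
v = -81769 (v = -(230947 - 67409)/2 = -½*163538 = -81769)
m(k, S) = 18 - S (m(k, S) = 6*(9 + 3*(-2)) - S = 6*(9 - 6) - S = 6*3 - S = 18 - S)
(214601/(-17300) + m(-244, -457))*(v + 362373) = (214601/(-17300) + (18 - 1*(-457)))*(-81769 + 362373) = (214601*(-1/17300) + (18 + 457))*280604 = (-214601/17300 + 475)*280604 = (8002899/17300)*280604 = 561411367749/4325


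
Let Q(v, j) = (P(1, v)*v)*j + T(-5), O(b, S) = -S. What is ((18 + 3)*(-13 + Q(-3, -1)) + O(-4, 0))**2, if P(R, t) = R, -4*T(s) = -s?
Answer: 893025/16 ≈ 55814.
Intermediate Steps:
T(s) = s/4 (T(s) = -(-1)*s/4 = s/4)
Q(v, j) = -5/4 + j*v (Q(v, j) = (1*v)*j + (1/4)*(-5) = v*j - 5/4 = j*v - 5/4 = -5/4 + j*v)
((18 + 3)*(-13 + Q(-3, -1)) + O(-4, 0))**2 = ((18 + 3)*(-13 + (-5/4 - 1*(-3))) - 1*0)**2 = (21*(-13 + (-5/4 + 3)) + 0)**2 = (21*(-13 + 7/4) + 0)**2 = (21*(-45/4) + 0)**2 = (-945/4 + 0)**2 = (-945/4)**2 = 893025/16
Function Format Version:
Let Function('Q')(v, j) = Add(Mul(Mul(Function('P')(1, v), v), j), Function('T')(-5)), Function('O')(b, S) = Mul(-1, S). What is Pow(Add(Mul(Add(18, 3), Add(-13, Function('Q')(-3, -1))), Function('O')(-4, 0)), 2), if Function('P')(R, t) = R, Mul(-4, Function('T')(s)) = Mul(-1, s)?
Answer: Rational(893025, 16) ≈ 55814.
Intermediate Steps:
Function('T')(s) = Mul(Rational(1, 4), s) (Function('T')(s) = Mul(Rational(-1, 4), Mul(-1, s)) = Mul(Rational(1, 4), s))
Function('Q')(v, j) = Add(Rational(-5, 4), Mul(j, v)) (Function('Q')(v, j) = Add(Mul(Mul(1, v), j), Mul(Rational(1, 4), -5)) = Add(Mul(v, j), Rational(-5, 4)) = Add(Mul(j, v), Rational(-5, 4)) = Add(Rational(-5, 4), Mul(j, v)))
Pow(Add(Mul(Add(18, 3), Add(-13, Function('Q')(-3, -1))), Function('O')(-4, 0)), 2) = Pow(Add(Mul(Add(18, 3), Add(-13, Add(Rational(-5, 4), Mul(-1, -3)))), Mul(-1, 0)), 2) = Pow(Add(Mul(21, Add(-13, Add(Rational(-5, 4), 3))), 0), 2) = Pow(Add(Mul(21, Add(-13, Rational(7, 4))), 0), 2) = Pow(Add(Mul(21, Rational(-45, 4)), 0), 2) = Pow(Add(Rational(-945, 4), 0), 2) = Pow(Rational(-945, 4), 2) = Rational(893025, 16)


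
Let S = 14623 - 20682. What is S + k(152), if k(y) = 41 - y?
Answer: -6170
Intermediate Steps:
S = -6059
S + k(152) = -6059 + (41 - 1*152) = -6059 + (41 - 152) = -6059 - 111 = -6170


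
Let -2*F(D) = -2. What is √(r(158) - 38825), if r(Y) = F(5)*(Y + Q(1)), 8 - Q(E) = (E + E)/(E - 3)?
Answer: I*√38658 ≈ 196.62*I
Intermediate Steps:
Q(E) = 8 - 2*E/(-3 + E) (Q(E) = 8 - (E + E)/(E - 3) = 8 - 2*E/(-3 + E))
F(D) = 1 (F(D) = -½*(-2) = 1)
r(Y) = 9 + Y (r(Y) = 1*(Y + 6*(-4 + 1)/(-3 + 1)) = 1*(Y + 6*(-3)/(-2)) = 1*(Y + 6*(-½)*(-3)) = 1*(Y + 9) = 1*(9 + Y) = 9 + Y)
√(r(158) - 38825) = √((9 + 158) - 38825) = √(167 - 38825) = √(-38658) = I*√38658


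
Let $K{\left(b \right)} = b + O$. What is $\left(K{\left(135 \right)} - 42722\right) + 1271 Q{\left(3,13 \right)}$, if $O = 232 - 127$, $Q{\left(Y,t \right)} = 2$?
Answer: $-39940$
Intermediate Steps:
$O = 105$ ($O = 232 - 127 = 105$)
$K{\left(b \right)} = 105 + b$ ($K{\left(b \right)} = b + 105 = 105 + b$)
$\left(K{\left(135 \right)} - 42722\right) + 1271 Q{\left(3,13 \right)} = \left(\left(105 + 135\right) - 42722\right) + 1271 \cdot 2 = \left(240 - 42722\right) + 2542 = -42482 + 2542 = -39940$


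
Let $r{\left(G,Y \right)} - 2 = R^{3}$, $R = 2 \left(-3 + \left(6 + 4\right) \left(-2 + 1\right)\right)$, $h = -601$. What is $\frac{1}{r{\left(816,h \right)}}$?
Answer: $- \frac{1}{17574} \approx -5.6902 \cdot 10^{-5}$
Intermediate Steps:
$R = -26$ ($R = 2 \left(-3 + 10 \left(-1\right)\right) = 2 \left(-3 - 10\right) = 2 \left(-13\right) = -26$)
$r{\left(G,Y \right)} = -17574$ ($r{\left(G,Y \right)} = 2 + \left(-26\right)^{3} = 2 - 17576 = -17574$)
$\frac{1}{r{\left(816,h \right)}} = \frac{1}{-17574} = - \frac{1}{17574}$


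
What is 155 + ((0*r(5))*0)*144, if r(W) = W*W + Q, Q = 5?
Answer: 155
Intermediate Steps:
r(W) = 5 + W² (r(W) = W*W + 5 = W² + 5 = 5 + W²)
155 + ((0*r(5))*0)*144 = 155 + ((0*(5 + 5²))*0)*144 = 155 + ((0*(5 + 25))*0)*144 = 155 + ((0*30)*0)*144 = 155 + (0*0)*144 = 155 + 0*144 = 155 + 0 = 155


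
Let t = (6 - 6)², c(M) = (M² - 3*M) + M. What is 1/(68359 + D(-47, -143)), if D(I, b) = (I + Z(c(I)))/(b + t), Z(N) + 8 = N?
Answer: 143/9773089 ≈ 1.4632e-5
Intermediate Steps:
c(M) = M² - 2*M
Z(N) = -8 + N
t = 0 (t = 0² = 0)
D(I, b) = (-8 + I + I*(-2 + I))/b (D(I, b) = (I + (-8 + I*(-2 + I)))/(b + 0) = (-8 + I + I*(-2 + I))/b)
1/(68359 + D(-47, -143)) = 1/(68359 + (-8 + (-47)² - 1*(-47))/(-143)) = 1/(68359 - (-8 + 2209 + 47)/143) = 1/(68359 - 1/143*2248) = 1/(68359 - 2248/143) = 1/(9773089/143) = 143/9773089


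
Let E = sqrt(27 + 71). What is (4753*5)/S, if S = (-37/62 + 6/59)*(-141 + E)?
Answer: 12257464170/35827013 + 608526590*sqrt(2)/35827013 ≈ 366.15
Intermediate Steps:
E = 7*sqrt(2) (E = sqrt(98) = 7*sqrt(2) ≈ 9.8995)
S = 255351/3658 - 12677*sqrt(2)/3658 (S = (-37/62 + 6/59)*(-141 + 7*sqrt(2)) = -1811*(-141 + 7*sqrt(2))/3658 = 255351/3658 - 12677*sqrt(2)/3658 ≈ 64.905)
(4753*5)/S = (4753*5)/(255351/3658 - 12677*sqrt(2)/3658) = 23765/(255351/3658 - 12677*sqrt(2)/3658)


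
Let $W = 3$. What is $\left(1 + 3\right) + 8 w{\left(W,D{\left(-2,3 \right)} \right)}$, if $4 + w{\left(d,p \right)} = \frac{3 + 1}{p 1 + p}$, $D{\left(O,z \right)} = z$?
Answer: $- \frac{68}{3} \approx -22.667$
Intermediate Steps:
$w{\left(d,p \right)} = -4 + \frac{2}{p}$ ($w{\left(d,p \right)} = -4 + \frac{3 + 1}{p 1 + p} = -4 + \frac{4}{p + p} = -4 + \frac{4}{2 p} = -4 + 4 \frac{1}{2 p} = -4 + \frac{2}{p}$)
$\left(1 + 3\right) + 8 w{\left(W,D{\left(-2,3 \right)} \right)} = \left(1 + 3\right) + 8 \left(-4 + \frac{2}{3}\right) = 4 + 8 \left(-4 + 2 \cdot \frac{1}{3}\right) = 4 + 8 \left(-4 + \frac{2}{3}\right) = 4 + 8 \left(- \frac{10}{3}\right) = 4 - \frac{80}{3} = - \frac{68}{3}$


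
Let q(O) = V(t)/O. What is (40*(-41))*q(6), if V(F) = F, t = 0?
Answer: 0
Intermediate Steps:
q(O) = 0 (q(O) = 0/O = 0)
(40*(-41))*q(6) = (40*(-41))*0 = -1640*0 = 0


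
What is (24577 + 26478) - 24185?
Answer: 26870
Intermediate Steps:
(24577 + 26478) - 24185 = 51055 - 24185 = 26870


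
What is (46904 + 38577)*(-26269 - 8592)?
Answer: -2979953141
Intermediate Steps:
(46904 + 38577)*(-26269 - 8592) = 85481*(-34861) = -2979953141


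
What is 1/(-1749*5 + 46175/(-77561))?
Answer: -77561/678317120 ≈ -0.00011434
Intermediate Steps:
1/(-1749*5 + 46175/(-77561)) = 1/(-8745 + 46175*(-1/77561)) = 1/(-8745 - 46175/77561) = 1/(-678317120/77561) = -77561/678317120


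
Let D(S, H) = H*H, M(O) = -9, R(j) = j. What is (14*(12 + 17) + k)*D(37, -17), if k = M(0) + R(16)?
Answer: 119357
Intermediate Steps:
D(S, H) = H**2
k = 7 (k = -9 + 16 = 7)
(14*(12 + 17) + k)*D(37, -17) = (14*(12 + 17) + 7)*(-17)**2 = (14*29 + 7)*289 = (406 + 7)*289 = 413*289 = 119357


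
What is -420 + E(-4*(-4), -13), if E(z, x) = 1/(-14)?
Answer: -5881/14 ≈ -420.07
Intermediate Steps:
E(z, x) = -1/14
-420 + E(-4*(-4), -13) = -420 - 1/14 = -5881/14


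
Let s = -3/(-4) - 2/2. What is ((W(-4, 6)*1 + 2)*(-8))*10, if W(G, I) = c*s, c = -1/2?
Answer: -170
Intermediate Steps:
c = -½ (c = -1*½ = -½ ≈ -0.50000)
s = -¼ (s = -3*(-¼) - 2*½ = ¾ - 1 = -¼ ≈ -0.25000)
W(G, I) = ⅛ (W(G, I) = -½*(-¼) = ⅛)
((W(-4, 6)*1 + 2)*(-8))*10 = (((⅛)*1 + 2)*(-8))*10 = ((⅛ + 2)*(-8))*10 = ((17/8)*(-8))*10 = -17*10 = -170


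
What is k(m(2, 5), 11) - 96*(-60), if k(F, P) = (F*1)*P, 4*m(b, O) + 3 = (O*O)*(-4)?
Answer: 21907/4 ≈ 5476.8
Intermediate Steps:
m(b, O) = -¾ - O² (m(b, O) = -¾ + ((O*O)*(-4))/4 = -¾ + (O²*(-4))/4 = -¾ + (-4*O²)/4 = -¾ - O²)
k(F, P) = F*P
k(m(2, 5), 11) - 96*(-60) = (-¾ - 1*5²)*11 - 96*(-60) = (-¾ - 1*25)*11 + 5760 = (-¾ - 25)*11 + 5760 = -103/4*11 + 5760 = -1133/4 + 5760 = 21907/4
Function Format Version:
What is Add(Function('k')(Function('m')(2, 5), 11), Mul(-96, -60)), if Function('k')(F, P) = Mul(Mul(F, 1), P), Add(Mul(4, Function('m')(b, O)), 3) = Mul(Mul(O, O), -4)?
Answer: Rational(21907, 4) ≈ 5476.8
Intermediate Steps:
Function('m')(b, O) = Add(Rational(-3, 4), Mul(-1, Pow(O, 2))) (Function('m')(b, O) = Add(Rational(-3, 4), Mul(Rational(1, 4), Mul(Mul(O, O), -4))) = Add(Rational(-3, 4), Mul(Rational(1, 4), Mul(Pow(O, 2), -4))) = Add(Rational(-3, 4), Mul(Rational(1, 4), Mul(-4, Pow(O, 2)))) = Add(Rational(-3, 4), Mul(-1, Pow(O, 2))))
Function('k')(F, P) = Mul(F, P)
Add(Function('k')(Function('m')(2, 5), 11), Mul(-96, -60)) = Add(Mul(Add(Rational(-3, 4), Mul(-1, Pow(5, 2))), 11), Mul(-96, -60)) = Add(Mul(Add(Rational(-3, 4), Mul(-1, 25)), 11), 5760) = Add(Mul(Add(Rational(-3, 4), -25), 11), 5760) = Add(Mul(Rational(-103, 4), 11), 5760) = Add(Rational(-1133, 4), 5760) = Rational(21907, 4)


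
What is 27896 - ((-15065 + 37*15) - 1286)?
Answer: 43692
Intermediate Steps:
27896 - ((-15065 + 37*15) - 1286) = 27896 - ((-15065 + 555) - 1286) = 27896 - (-14510 - 1286) = 27896 - 1*(-15796) = 27896 + 15796 = 43692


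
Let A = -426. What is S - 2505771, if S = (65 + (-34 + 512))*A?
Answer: -2737089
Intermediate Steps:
S = -231318 (S = (65 + (-34 + 512))*(-426) = (65 + 478)*(-426) = 543*(-426) = -231318)
S - 2505771 = -231318 - 2505771 = -2737089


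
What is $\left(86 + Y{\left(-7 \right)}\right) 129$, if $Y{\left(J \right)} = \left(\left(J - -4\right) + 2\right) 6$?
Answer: $10320$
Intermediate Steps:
$Y{\left(J \right)} = 36 + 6 J$ ($Y{\left(J \right)} = \left(\left(J + 4\right) + 2\right) 6 = \left(\left(4 + J\right) + 2\right) 6 = \left(6 + J\right) 6 = 36 + 6 J$)
$\left(86 + Y{\left(-7 \right)}\right) 129 = \left(86 + \left(36 + 6 \left(-7\right)\right)\right) 129 = \left(86 + \left(36 - 42\right)\right) 129 = \left(86 - 6\right) 129 = 80 \cdot 129 = 10320$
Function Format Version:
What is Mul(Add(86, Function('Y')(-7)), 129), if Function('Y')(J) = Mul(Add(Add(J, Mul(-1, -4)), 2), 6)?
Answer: 10320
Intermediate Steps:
Function('Y')(J) = Add(36, Mul(6, J)) (Function('Y')(J) = Mul(Add(Add(J, 4), 2), 6) = Mul(Add(Add(4, J), 2), 6) = Mul(Add(6, J), 6) = Add(36, Mul(6, J)))
Mul(Add(86, Function('Y')(-7)), 129) = Mul(Add(86, Add(36, Mul(6, -7))), 129) = Mul(Add(86, Add(36, -42)), 129) = Mul(Add(86, -6), 129) = Mul(80, 129) = 10320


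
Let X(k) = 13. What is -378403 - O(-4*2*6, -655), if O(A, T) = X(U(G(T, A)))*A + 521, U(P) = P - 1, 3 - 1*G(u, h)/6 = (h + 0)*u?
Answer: -378300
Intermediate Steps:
G(u, h) = 18 - 6*h*u (G(u, h) = 18 - 6*(h + 0)*u = 18 - 6*h*u)
U(P) = -1 + P
O(A, T) = 521 + 13*A (O(A, T) = 13*A + 521 = 521 + 13*A)
-378403 - O(-4*2*6, -655) = -378403 - (521 + 13*(-4*2*6)) = -378403 - (521 + 13*(-8*6)) = -378403 - (521 + 13*(-48)) = -378403 - (521 - 624) = -378403 - 1*(-103) = -378403 + 103 = -378300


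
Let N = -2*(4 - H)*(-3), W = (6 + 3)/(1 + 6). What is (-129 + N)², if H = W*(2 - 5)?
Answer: 328329/49 ≈ 6700.6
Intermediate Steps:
W = 9/7 ≈ 1.2857
H = -27/7 (H = 9*(2 - 5)/7 = (9/7)*(-3) = -27/7 ≈ -3.8571)
N = 330/7 (N = -2*(4 - 1*(-27/7))*(-3) = -2*(4 + 27/7)*(-3) = -2*55/7*(-3) = -110/7*(-3) = 330/7 ≈ 47.143)
(-129 + N)² = (-129 + 330/7)² = (-573/7)² = 328329/49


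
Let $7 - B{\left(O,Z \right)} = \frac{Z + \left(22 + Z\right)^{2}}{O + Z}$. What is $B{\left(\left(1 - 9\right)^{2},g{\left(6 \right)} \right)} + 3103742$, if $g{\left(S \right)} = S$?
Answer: $\frac{21726164}{7} \approx 3.1037 \cdot 10^{6}$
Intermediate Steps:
$B{\left(O,Z \right)} = 7 - \frac{Z + \left(22 + Z\right)^{2}}{O + Z}$
$B{\left(\left(1 - 9\right)^{2},g{\left(6 \right)} \right)} + 3103742 = \frac{- \left(22 + 6\right)^{2} + 6 \cdot 6 + 7 \left(1 - 9\right)^{2}}{\left(1 - 9\right)^{2} + 6} + 3103742 = \frac{- 28^{2} + 36 + 7 \left(-8\right)^{2}}{\left(-8\right)^{2} + 6} + 3103742 = \frac{\left(-1\right) 784 + 36 + 7 \cdot 64}{64 + 6} + 3103742 = \frac{-784 + 36 + 448}{70} + 3103742 = \frac{1}{70} \left(-300\right) + 3103742 = - \frac{30}{7} + 3103742 = \frac{21726164}{7}$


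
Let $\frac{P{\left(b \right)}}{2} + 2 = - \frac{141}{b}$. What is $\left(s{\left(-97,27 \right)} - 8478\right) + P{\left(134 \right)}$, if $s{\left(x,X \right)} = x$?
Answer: $- \frac{574934}{67} \approx -8581.1$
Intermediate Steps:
$P{\left(b \right)} = -4 - \frac{282}{b}$ ($P{\left(b \right)} = -4 + 2 \left(- \frac{141}{b}\right) = -4 - \frac{282}{b}$)
$\left(s{\left(-97,27 \right)} - 8478\right) + P{\left(134 \right)} = \left(-97 - 8478\right) - \left(4 + \frac{282}{134}\right) = -8575 - \frac{409}{67} = - \frac{574934}{67}$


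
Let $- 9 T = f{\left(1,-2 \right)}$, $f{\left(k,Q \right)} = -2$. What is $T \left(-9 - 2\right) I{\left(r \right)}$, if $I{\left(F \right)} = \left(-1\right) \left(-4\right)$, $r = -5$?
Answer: $- \frac{88}{9} \approx -9.7778$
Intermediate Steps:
$T = \frac{2}{9}$ ($T = \left(- \frac{1}{9}\right) \left(-2\right) = \frac{2}{9} \approx 0.22222$)
$I{\left(F \right)} = 4$
$T \left(-9 - 2\right) I{\left(r \right)} = \frac{2 \left(-9 - 2\right)}{9} \cdot 4 = \frac{2}{9} \left(-11\right) 4 = \left(- \frac{22}{9}\right) 4 = - \frac{88}{9}$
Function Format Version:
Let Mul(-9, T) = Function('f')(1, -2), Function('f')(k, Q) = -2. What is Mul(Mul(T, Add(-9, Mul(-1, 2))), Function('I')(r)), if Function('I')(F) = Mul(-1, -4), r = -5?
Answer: Rational(-88, 9) ≈ -9.7778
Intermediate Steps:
T = Rational(2, 9) (T = Mul(Rational(-1, 9), -2) = Rational(2, 9) ≈ 0.22222)
Function('I')(F) = 4
Mul(Mul(T, Add(-9, Mul(-1, 2))), Function('I')(r)) = Mul(Mul(Rational(2, 9), Add(-9, Mul(-1, 2))), 4) = Mul(Mul(Rational(2, 9), Add(-9, -2)), 4) = Mul(Mul(Rational(2, 9), -11), 4) = Mul(Rational(-22, 9), 4) = Rational(-88, 9)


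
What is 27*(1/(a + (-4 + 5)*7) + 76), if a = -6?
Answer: 2079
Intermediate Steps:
27*(1/(a + (-4 + 5)*7) + 76) = 27*(1/(-6 + (-4 + 5)*7) + 76) = 27*(1/(-6 + 1*7) + 76) = 27*(1/(-6 + 7) + 76) = 27*(1/1 + 76) = 27*(1 + 76) = 27*77 = 2079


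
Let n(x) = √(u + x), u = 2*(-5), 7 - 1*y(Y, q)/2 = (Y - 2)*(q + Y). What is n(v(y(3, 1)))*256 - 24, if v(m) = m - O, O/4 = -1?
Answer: -24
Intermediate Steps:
y(Y, q) = 14 - 2*(-2 + Y)*(Y + q) (y(Y, q) = 14 - 2*(Y - 2)*(q + Y) = 14 - 2*(-2 + Y)*(Y + q))
u = -10
O = -4 (O = 4*(-1) = -4)
v(m) = 4 + m (v(m) = m - 1*(-4) = m + 4 = 4 + m)
n(x) = √(-10 + x)
n(v(y(3, 1)))*256 - 24 = √(-10 + (4 + (14 - 2*3² + 4*3 + 4*1 - 2*3*1)))*256 - 24 = √(-10 + (4 + (14 - 2*9 + 12 + 4 - 6)))*256 - 24 = √(-10 + (4 + (14 - 18 + 12 + 4 - 6)))*256 - 24 = √(-10 + (4 + 6))*256 - 24 = √(-10 + 10)*256 - 24 = √0*256 - 24 = 0*256 - 24 = 0 - 24 = -24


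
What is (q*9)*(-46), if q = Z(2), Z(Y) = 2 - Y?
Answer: 0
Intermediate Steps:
q = 0 (q = 2 - 1*2 = 2 - 2 = 0)
(q*9)*(-46) = (0*9)*(-46) = 0*(-46) = 0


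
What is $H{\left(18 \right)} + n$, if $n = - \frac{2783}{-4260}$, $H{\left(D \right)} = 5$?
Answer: $\frac{24083}{4260} \approx 5.6533$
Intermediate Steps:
$n = \frac{2783}{4260}$ ($n = - \frac{2783 \left(-1\right)}{4260} = \left(-1\right) \left(- \frac{2783}{4260}\right) = \frac{2783}{4260} \approx 0.65329$)
$H{\left(18 \right)} + n = 5 + \frac{2783}{4260} = \frac{24083}{4260}$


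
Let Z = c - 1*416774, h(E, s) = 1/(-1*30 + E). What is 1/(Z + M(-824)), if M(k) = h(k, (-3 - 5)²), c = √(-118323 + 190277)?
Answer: -303959947438/126682551012246545 - 729316*√71954/126682551012246545 ≈ -2.4009e-6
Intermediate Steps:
c = √71954 ≈ 268.24
h(E, s) = 1/(-30 + E)
M(k) = 1/(-30 + k)
Z = -416774 + √71954 (Z = √71954 - 1*416774 = √71954 - 416774 = -416774 + √71954 ≈ -4.1651e+5)
1/(Z + M(-824)) = 1/((-416774 + √71954) + 1/(-30 - 824)) = 1/((-416774 + √71954) + 1/(-854)) = 1/((-416774 + √71954) - 1/854) = 1/(-355924997/854 + √71954)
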